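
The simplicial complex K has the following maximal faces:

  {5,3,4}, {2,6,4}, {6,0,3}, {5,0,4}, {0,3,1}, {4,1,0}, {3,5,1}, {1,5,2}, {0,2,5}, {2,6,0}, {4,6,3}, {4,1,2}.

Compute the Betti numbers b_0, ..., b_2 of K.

b_0 = 1, b_1 = 0, b_2 = 0.

We work with the vertex ordering 0 < 1 < 2 < 3 < 4 < 5 < 6. The simplices of K, each written with vertices in increasing order, are:

  0-simplices (7): [0], [1], [2], [3], [4], [5], [6]
  1-simplices (18): [0,1], [0,2], [0,3], [0,4], [0,5], [0,6], [1,2], [1,3], [1,4], [1,5], [2,4], [2,5], [2,6], [3,4], [3,5], [3,6], [4,5], [4,6]
  2-simplices (12): [0,1,3], [0,1,4], [0,2,5], [0,2,6], [0,3,6], [0,4,5], [1,2,4], [1,2,5], [1,3,5], [2,4,6], [3,4,5], [3,4,6]

giving chain groups C_0 ≅ Z^7, C_1 ≅ Z^18, C_2 ≅ Z^12.

The boundary map ∂_1: C_1 → C_0 sends each edge [p,q] (with p < q) to q − p.
As a 7×18 matrix over Z this has rank 6, with invariant factors (1,1,1,1,1,1).

∂_2: C_2 → C_1 sends each 2-simplex [p,q,r] to [q,r] − [p,r] + [p,q]. For instance
  ∂[0,4,5] = [4,5] − [0,5] + [0,4],
  ∂[0,1,3] = [1,3] − [0,3] + [0,1].
The resulting 18×12 matrix has rank 12, and its Smith normal form has invariant factors (1,1,1,1,1,1,1,1,1,1,1,2).

Reading off H_k = ker ∂_k / im ∂_{k+1}:

  H_0: rank C_0 − rank ∂_1 = 7 − 6 = 1, and the invariant factors of ∂_1 are all 1, so H_0 ≅ Z.
  H_1: rank ker ∂_1 − rank ∂_2 = (18 − 6) − 12 = 0, and ∂_2 has invariant factor 2 > 1, so H_1 ≅ Z/2Z.
  H_2: rank ker ∂_2 − rank ∂_3 = (12 − 12) − 0 = 0, and there is no ∂_3, so H_2 ≅ 0.

As a check, the Euler characteristic is 7 − 18 + 12 = 1, which agrees with 1 − 0 + 0 = 1.

Hence the Betti numbers are b_0 = 1, b_1 = 0, b_2 = 0.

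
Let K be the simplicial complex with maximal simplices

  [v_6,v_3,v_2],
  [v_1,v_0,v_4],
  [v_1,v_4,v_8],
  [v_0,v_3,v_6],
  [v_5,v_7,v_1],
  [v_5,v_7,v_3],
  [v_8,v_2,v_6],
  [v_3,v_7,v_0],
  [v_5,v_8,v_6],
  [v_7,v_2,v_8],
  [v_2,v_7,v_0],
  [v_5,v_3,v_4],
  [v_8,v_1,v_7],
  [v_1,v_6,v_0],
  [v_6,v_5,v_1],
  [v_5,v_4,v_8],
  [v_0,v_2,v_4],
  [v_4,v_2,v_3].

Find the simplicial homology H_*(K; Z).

K has 9 vertices, 27 edges, 18 triangles.
rank ∂_0 = 0, rank ∂_1 = 8 ⇒ b_0 = 9 − 0 − 8 = 1; all invariant factors of ∂_1 are 1 so no torsion. So H_0 ≅ Z.
rank ∂_1 = 8, rank ∂_2 = 18 ⇒ b_1 = 27 − 8 − 18 = 1; ∂_2 has invariant factor(s) [2] giving torsion. So H_1 ≅ Z ⊕ Z_2.
rank ∂_2 = 18, rank ∂_3 = 0 ⇒ b_2 = 18 − 18 − 0 = 0. So H_2 ≅ 0.

H_0 = Z,  H_1 = Z ⊕ Z_2,  H_2 = 0.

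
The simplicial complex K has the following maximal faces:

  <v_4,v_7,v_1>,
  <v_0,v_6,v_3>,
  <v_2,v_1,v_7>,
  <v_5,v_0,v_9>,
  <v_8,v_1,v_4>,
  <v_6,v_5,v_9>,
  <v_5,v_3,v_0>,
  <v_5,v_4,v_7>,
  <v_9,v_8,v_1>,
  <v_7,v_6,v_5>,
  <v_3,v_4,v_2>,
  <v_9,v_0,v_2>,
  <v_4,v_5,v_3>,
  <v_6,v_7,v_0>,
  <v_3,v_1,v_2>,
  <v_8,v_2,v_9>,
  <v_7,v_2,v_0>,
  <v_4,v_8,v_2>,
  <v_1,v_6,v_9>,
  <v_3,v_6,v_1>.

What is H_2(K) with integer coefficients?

H_2 = 0.

Take the total order v_0 < v_1 < v_2 < v_3 < v_4 < v_5 < v_6 < v_7 < v_8 < v_9 on the vertex set. Then K (dimension 2) consists of the simplices:

  0-simplices (10): [v_0], [v_1], [v_2], [v_3], [v_4], [v_5], [v_6], [v_7], [v_8], [v_9]
  1-simplices (30): (30 of them)
  2-simplices (20): (20 of them)

so the chain groups are C_0 ≅ Z^10, C_1 ≅ Z^30, C_2 ≅ Z^20.

∂_1: C_1 → C_0 sends each edge [p,q] (with p < q) to q − p.
The resulting 10×30 matrix has rank 9, and its Smith normal form has invariant factors (1,1,1,1,1,1,1,1,1).

∂_2: C_2 → C_1 maps a triangle to the signed sum of its edges. For instance
  ∂[v_3,v_4,v_5] = [v_4,v_5] − [v_3,v_5] + [v_3,v_4],
  ∂[v_0,v_3,v_6] = [v_3,v_6] − [v_0,v_6] + [v_0,v_3].
This gives a 30×20 integer matrix of rank 20; reducing to Smith normal form yields diagonal entries (1,1,1,1,1,1,1,1,1,1,1,1,1,1,1,1,1,1,1,2).

From H_k ≅ ker(∂_k) / im(∂_{k+1}) we obtain:

  H_2: rank ker ∂_2 − rank ∂_3 = (20 − 20) − 0 = 0, and there is no ∂_3, so H_2 ≅ 0.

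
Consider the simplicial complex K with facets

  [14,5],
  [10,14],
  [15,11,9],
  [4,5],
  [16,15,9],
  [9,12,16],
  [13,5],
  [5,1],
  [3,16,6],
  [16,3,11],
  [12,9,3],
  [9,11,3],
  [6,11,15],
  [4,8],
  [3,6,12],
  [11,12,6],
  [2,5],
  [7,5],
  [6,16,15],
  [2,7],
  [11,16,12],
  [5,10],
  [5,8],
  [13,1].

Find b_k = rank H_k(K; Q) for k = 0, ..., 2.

b_0 = 2, b_1 = 4, b_2 = 0.

Take the total order 1 < 2 < 3 < 4 < 5 < 6 < 7 < 8 < 9 < 10 < 11 < 12 < 13 < 14 < 15 < 16 on the vertex set. Then K (dimension 2) consists of the simplices:

  0-simplices (16): [1], [2], [3], [4], [5], [6], [7], [8], [9], [10], [11], [12], [13], [14], [15], [16]
  1-simplices (30): (30 of them)
  2-simplices (12): [3,6,12], [3,6,16], [3,9,11], [3,9,12], [3,11,16], [6,11,12], [6,11,15], [6,15,16], [9,11,15], [9,12,16], [9,15,16], [11,12,16]

Hence C_0 ≅ Z^16, C_1 ≅ Z^30, C_2 ≅ Z^12.

∂_1: C_1 → C_0 sends each edge [p,q] (with p < q) to q − p. For instance
  ∂[6,11] = [11] − [6].
The resulting 16×30 matrix has rank 14, and its Smith normal form has invariant factors (1,1,1,1,1,1,1,1,1,1,1,1,1,1).

∂_2: C_2 → C_1 sends each 2-simplex [p,q,r] to [q,r] − [p,r] + [p,q]. For instance
  ∂[3,6,16] = [6,16] − [3,16] + [3,6],
  ∂[3,9,12] = [9,12] − [3,12] + [3,9].
The resulting 30×12 matrix has rank 12, and its Smith normal form has invariant factors (1,1,1,1,1,1,1,1,1,1,1,2).

Reading off H_k = ker ∂_k / im ∂_{k+1}:

  H_0: rank C_0 − rank ∂_1 = 16 − 14 = 2, and the invariant factors of ∂_1 are all 1, so H_0 = Z^2.
  H_1: rank ker ∂_1 − rank ∂_2 = (30 − 14) − 12 = 4, and ∂_2 has invariant factor 2 > 1, so H_1 = Z^4 ⊕ Z/2.
  H_2: rank ker ∂_2 − rank ∂_3 = (12 − 12) − 0 = 0, and there is no ∂_3, so H_2 = 0.

(K is a triangulation of the disjoint union of the real projective plane RP^2 and a wedge of 4 circles.)

Hence the Betti numbers are b_0 = 2, b_1 = 4, b_2 = 0.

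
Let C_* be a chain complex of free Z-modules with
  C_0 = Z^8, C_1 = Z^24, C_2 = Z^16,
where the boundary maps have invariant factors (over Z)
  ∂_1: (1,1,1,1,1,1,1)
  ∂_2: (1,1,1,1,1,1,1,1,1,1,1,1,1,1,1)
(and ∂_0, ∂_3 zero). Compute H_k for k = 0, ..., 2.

H_0 ≅ Z,  H_1 ≅ Z^2,  H_2 ≅ Z.

H_0: b_0 = 8 − 0 − 7 = 1; torsion from ∂_1 factors > 1: none. So H_0 ≅ Z.
H_1: b_1 = 24 − 7 − 15 = 2; torsion from ∂_2 factors > 1: none. So H_1 ≅ Z^2.
H_2: b_2 = 16 − 15 − 0 = 1; torsion from ∂_3 factors > 1: none. So H_2 ≅ Z.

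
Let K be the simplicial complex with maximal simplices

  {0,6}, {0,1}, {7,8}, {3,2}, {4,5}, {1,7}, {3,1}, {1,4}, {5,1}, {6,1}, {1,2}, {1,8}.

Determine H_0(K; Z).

H_0 ≅ Z.

Order the vertices as 0 < 1 < 2 < 3 < 4 < 5 < 6 < 7 < 8. Listing each simplex with vertices in this order, K has dimension 1 with simplices:

  0-simplices (9): [0], [1], [2], [3], [4], [5], [6], [7], [8]
  1-simplices (12): [0,1], [0,6], [1,2], [1,3], [1,4], [1,5], [1,6], [1,7], [1,8], [2,3], [4,5], [7,8]

giving chain groups C_0 ≅ Z^9, C_1 ≅ Z^12.

∂_1: C_1 → C_0 maps an edge to its endpoints' difference, ∂[p,q] = q − p. For instance
  ∂[1,8] = [8] − [1].
The resulting 9×12 matrix has rank 8, and its Smith normal form has invariant factors (1,1,1,1,1,1,1,1).

Now H_k = ker ∂_k / im ∂_{k+1}, so:

  H_0: rank C_0 − rank ∂_1 = 9 − 8 = 1, and the invariant factors of ∂_1 are all 1, so H_0 ≅ Z.

(K is a triangulation of a wedge of 4 circles.)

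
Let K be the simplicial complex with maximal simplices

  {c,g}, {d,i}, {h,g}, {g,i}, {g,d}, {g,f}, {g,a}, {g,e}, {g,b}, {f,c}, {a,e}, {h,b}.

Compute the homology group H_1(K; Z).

H_1 ≅ Z^4.

We work with the vertex ordering a < b < c < d < e < f < g < h < i. The simplices of K, each written with vertices in increasing order, are:

  0-simplices (9): a, b, c, d, e, f, g, h, i
  1-simplices (12): ae, ag, bg, bh, cf, cg, dg, di, eg, fg, gh, gi

Hence C_0 ≅ Z^9, C_1 ≅ Z^12.

∂_1: C_1 → C_0 sends each edge [p,q] (with p < q) to q − p. For instance
  ∂cf = f − c.
This gives a 9×12 integer matrix of rank 8; reducing to Smith normal form yields diagonal entries (1,1,1,1,1,1,1,1).

Computing H_k = (kernel of ∂_k) / (image of ∂_{k+1}):

  H_1: rank ker ∂_1 − rank ∂_2 = (12 − 8) − 0 = 4, and there is no ∂_2, so H_1 ≅ Z^4.

(K is a triangulation of a wedge of 4 circles.)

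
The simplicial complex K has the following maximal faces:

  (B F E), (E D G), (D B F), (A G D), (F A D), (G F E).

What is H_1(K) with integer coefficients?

K has 6 vertices, 12 edges, 6 triangles.
rank ∂_1 = 5, rank ∂_2 = 6 ⇒ b_1 = 12 − 5 − 6 = 1; all invariant factors of ∂_2 are 1 so no torsion. So H_1 ≅ Z.

H_1 ≅ Z.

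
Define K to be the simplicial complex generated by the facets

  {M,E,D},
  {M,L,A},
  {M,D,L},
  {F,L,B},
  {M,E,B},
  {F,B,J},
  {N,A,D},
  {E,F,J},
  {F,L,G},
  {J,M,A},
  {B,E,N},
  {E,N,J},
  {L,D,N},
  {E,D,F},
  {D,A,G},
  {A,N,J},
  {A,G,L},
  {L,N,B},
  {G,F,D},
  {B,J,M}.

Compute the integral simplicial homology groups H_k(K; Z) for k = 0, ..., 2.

Order the vertices as A < B < D < E < F < G < J < L < M < N. Listing each simplex with vertices in this order, K has dimension 2 with simplices:

  0-simplices (10): A, B, D, E, F, G, J, L, M, N
  1-simplices (30): AD, AG, AJ, AL, AM, AN, BE, BF, BJ, BL, BM, BN, DE, DF, DG, DL, DM, DN, EF, EJ, EM, EN, FG, FJ, FL, GL, JM, JN, LM, LN
  2-simplices (20): ADG, ADN, AGL, AJM, AJN, ALM, BEM, BEN, BFJ, BFL, BJM, BLN, DEF, DEM, DFG, DLM, DLN, EFJ, EJN, FGL

so the chain groups are C_0 ≅ Z^10, C_1 ≅ Z^30, C_2 ≅ Z^20.

∂_1: C_1 → C_0 sends each edge [p,q] (with p < q) to q − p. For instance
  ∂EM = M − E.
The resulting 10×30 matrix has rank 9, and its Smith normal form has invariant factors (1,1,1,1,1,1,1,1,1).

Boundary ∂_2: C_2 → C_1 maps a triangle to the signed sum of its edges. For instance
  ∂BEM = EM − BM + BE,
  ∂AJM = JM − AM + AJ.
The 30×20 boundary matrix has rank 20 and Smith normal form diag(1,1,1,1,1,1,1,1,1,1,1,1,1,1,1,1,1,1,1,2).

Computing H_k = (kernel of ∂_k) / (image of ∂_{k+1}):

  H_0: rank C_0 − rank ∂_1 = 10 − 9 = 1, and the invariant factors of ∂_1 are all 1, so H_0 ≅ Z.
  H_1: rank ker ∂_1 − rank ∂_2 = (30 − 9) − 20 = 1, and ∂_2 has invariant factor 2 > 1, so H_1 ≅ Z ⊕ Z/2Z.
  H_2: rank ker ∂_2 − rank ∂_3 = (20 − 20) − 0 = 0, and there is no ∂_3, so H_2 ≅ 0.

(K is a triangulation of the Klein bottle.)

H_0 = Z,  H_1 = Z ⊕ Z/2Z,  H_2 = 0.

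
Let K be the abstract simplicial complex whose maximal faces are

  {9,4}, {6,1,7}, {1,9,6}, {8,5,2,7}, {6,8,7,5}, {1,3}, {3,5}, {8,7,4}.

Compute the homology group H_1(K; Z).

K has 9 vertices, 18 edges, 10 triangles, 2 3-simplices.
rank ∂_1 = 8, rank ∂_2 = 8 ⇒ b_1 = 18 − 8 − 8 = 2; all invariant factors of ∂_2 are 1 so no torsion. So H_1 = Z^2.

H_1 ≅ Z^2.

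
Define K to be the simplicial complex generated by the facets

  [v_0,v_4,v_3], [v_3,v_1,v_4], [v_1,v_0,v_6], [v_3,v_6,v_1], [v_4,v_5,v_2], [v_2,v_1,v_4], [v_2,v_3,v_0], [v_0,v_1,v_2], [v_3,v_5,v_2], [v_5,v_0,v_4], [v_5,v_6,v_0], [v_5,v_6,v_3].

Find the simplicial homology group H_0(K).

H_0 = Z.

Order the vertices as v_0 < v_1 < v_2 < v_3 < v_4 < v_5 < v_6. Listing each simplex with vertices in this order, K has dimension 2 with simplices:

  0-simplices (7): [v_0], [v_1], [v_2], [v_3], [v_4], [v_5], [v_6]
  1-simplices (18): (18 of them)
  2-simplices (12): (12 of them)

Hence C_0 ≅ Z^7, C_1 ≅ Z^18, C_2 ≅ Z^12.

The boundary map ∂_1: C_1 → C_0 maps an edge to its endpoints' difference, ∂[p,q] = q − p. For instance
  ∂[v_5,v_6] = [v_6] − [v_5].
The 7×18 boundary matrix has rank 6 and Smith normal form diag(1,1,1,1,1,1).

The boundary map ∂_2: C_2 → C_1 maps a triangle to the signed sum of its edges. For instance
  ∂[v_1,v_3,v_6] = [v_3,v_6] − [v_1,v_6] + [v_1,v_3],
  ∂[v_0,v_2,v_3] = [v_2,v_3] − [v_0,v_3] + [v_0,v_2].
As a 18×12 matrix over Z this has rank 12, with invariant factors (1,1,1,1,1,1,1,1,1,1,1,2).

From H_k ≅ ker(∂_k) / im(∂_{k+1}) we obtain:

  H_0: rank C_0 − rank ∂_1 = 7 − 6 = 1, and the invariant factors of ∂_1 are all 1, so H_0 ≅ Z.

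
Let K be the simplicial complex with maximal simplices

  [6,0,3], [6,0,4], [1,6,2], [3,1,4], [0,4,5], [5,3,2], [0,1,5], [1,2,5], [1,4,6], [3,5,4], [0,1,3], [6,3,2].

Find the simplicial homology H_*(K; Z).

H_0 ≅ Z,  H_1 ≅ Z/2,  H_2 = 0.

Order the vertices as 0 < 1 < 2 < 3 < 4 < 5 < 6. Listing each simplex with vertices in this order, K has dimension 2 with simplices:

  0-simplices (7): [0], [1], [2], [3], [4], [5], [6]
  1-simplices (18): [0,1], [0,3], [0,4], [0,5], [0,6], [1,2], [1,3], [1,4], [1,5], [1,6], [2,3], [2,5], [2,6], [3,4], [3,5], [3,6], [4,5], [4,6]
  2-simplices (12): [0,1,3], [0,1,5], [0,3,6], [0,4,5], [0,4,6], [1,2,5], [1,2,6], [1,3,4], [1,4,6], [2,3,5], [2,3,6], [3,4,5]

giving chain groups C_0 ≅ Z^7, C_1 ≅ Z^18, C_2 ≅ Z^12.

∂_1: C_1 → C_0 sends each edge [p,q] (with p < q) to q − p. For instance
  ∂[3,4] = [4] − [3].
The resulting 7×18 matrix has rank 6, and its Smith normal form has invariant factors (1,1,1,1,1,1).

∂_2: C_2 → C_1 sends each 2-simplex [p,q,r] to [q,r] − [p,r] + [p,q]. For instance
  ∂[0,1,3] = [1,3] − [0,3] + [0,1],
  ∂[0,3,6] = [3,6] − [0,6] + [0,3].
This gives a 18×12 integer matrix of rank 12; reducing to Smith normal form yields diagonal entries (1,1,1,1,1,1,1,1,1,1,1,2).

Reading off H_k = ker ∂_k / im ∂_{k+1}:

  H_0: rank C_0 − rank ∂_1 = 7 − 6 = 1, and the invariant factors of ∂_1 are all 1, so H_0 ≅ Z.
  H_1: rank ker ∂_1 − rank ∂_2 = (18 − 6) − 12 = 0, and ∂_2 has invariant factor 2 > 1, so H_1 ≅ Z/2.
  H_2: rank ker ∂_2 − rank ∂_3 = (12 − 12) − 0 = 0, and there is no ∂_3, so H_2 ≅ 0.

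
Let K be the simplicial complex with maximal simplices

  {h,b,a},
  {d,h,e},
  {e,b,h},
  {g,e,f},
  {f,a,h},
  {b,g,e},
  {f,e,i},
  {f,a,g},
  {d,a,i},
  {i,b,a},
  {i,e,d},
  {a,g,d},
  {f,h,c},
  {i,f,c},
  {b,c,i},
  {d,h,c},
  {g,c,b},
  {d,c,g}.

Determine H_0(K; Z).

Take the total order a < b < c < d < e < f < g < h < i on the vertex set. Then K (dimension 2) consists of the simplices:

  0-simplices (9): a, b, c, d, e, f, g, h, i
  1-simplices (27): ab, ad, af, ag, ah, ai, bc, be, bg, bh, bi, cd, cf, cg, ch, ci, de, dg, dh, di, ef, eg, eh, ei, fg, fh, fi
  2-simplices (18): abh, abi, adg, adi, afg, afh, bcg, bci, beg, beh, cdg, cdh, cfh, cfi, deh, dei, efg, efi

giving chain groups C_0 ≅ Z^9, C_1 ≅ Z^27, C_2 ≅ Z^18.

∂_1: C_1 → C_0 is given by ∂[p,q] = [q] − [p]. For instance
  ∂ah = h − a.
The resulting 9×27 matrix has rank 8, and its Smith normal form has invariant factors (1,1,1,1,1,1,1,1).

∂_2: C_2 → C_1 sends each 2-simplex [p,q,r] to [q,r] − [p,r] + [p,q]. For instance
  ∂bcg = cg − bg + bc,
  ∂afg = fg − ag + af.
This gives a 27×18 integer matrix of rank 17; reducing to Smith normal form yields diagonal entries (1,1,1,1,1,1,1,1,1,1,1,1,1,1,1,1,1).

From H_k ≅ ker(∂_k) / im(∂_{k+1}) we obtain:

  H_0: rank C_0 − rank ∂_1 = 9 − 8 = 1, and the invariant factors of ∂_1 are all 1, so H_0 = Z.

H_0 = Z.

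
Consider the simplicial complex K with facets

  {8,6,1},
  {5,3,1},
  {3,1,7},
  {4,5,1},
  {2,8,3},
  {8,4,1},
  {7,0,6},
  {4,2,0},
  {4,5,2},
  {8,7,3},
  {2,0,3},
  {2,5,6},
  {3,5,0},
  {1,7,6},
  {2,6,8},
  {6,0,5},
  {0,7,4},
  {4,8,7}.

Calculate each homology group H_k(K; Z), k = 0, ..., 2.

H_0 = Z,  H_1 = Z ⊕ Z/2Z,  H_2 = 0.

We work with the vertex ordering 0 < 1 < 2 < 3 < 4 < 5 < 6 < 7 < 8. The simplices of K, each written with vertices in increasing order, are:

  0-simplices (9): [0], [1], [2], [3], [4], [5], [6], [7], [8]
  1-simplices (27): (27 of them)
  2-simplices (18): [0,2,3], [0,2,4], [0,3,5], [0,4,7], [0,5,6], [0,6,7], [1,3,5], [1,3,7], [1,4,5], [1,4,8], [1,6,7], [1,6,8], [2,3,8], [2,4,5], [2,5,6], [2,6,8], [3,7,8], [4,7,8]

so the chain groups are C_0 ≅ Z^9, C_1 ≅ Z^27, C_2 ≅ Z^18.

Boundary ∂_1: C_1 → C_0 is given by ∂[p,q] = [q] − [p]. For instance
  ∂[0,6] = [6] − [0].
This gives a 9×27 integer matrix of rank 8; reducing to Smith normal form yields diagonal entries (1,1,1,1,1,1,1,1).

The boundary map ∂_2: C_2 → C_1 sends each 2-simplex [p,q,r] to [q,r] − [p,r] + [p,q]. For instance
  ∂[0,2,3] = [2,3] − [0,3] + [0,2],
  ∂[0,5,6] = [5,6] − [0,6] + [0,5].
This gives a 27×18 integer matrix of rank 18; reducing to Smith normal form yields diagonal entries (1,1,1,1,1,1,1,1,1,1,1,1,1,1,1,1,1,2).

Computing H_k = (kernel of ∂_k) / (image of ∂_{k+1}):

  H_0: rank C_0 − rank ∂_1 = 9 − 8 = 1, and the invariant factors of ∂_1 are all 1, so H_0 = Z.
  H_1: rank ker ∂_1 − rank ∂_2 = (27 − 8) − 18 = 1, and ∂_2 has invariant factor 2 > 1, so H_1 = Z ⊕ Z/2Z.
  H_2: rank ker ∂_2 − rank ∂_3 = (18 − 18) − 0 = 0, and there is no ∂_3, so H_2 = 0.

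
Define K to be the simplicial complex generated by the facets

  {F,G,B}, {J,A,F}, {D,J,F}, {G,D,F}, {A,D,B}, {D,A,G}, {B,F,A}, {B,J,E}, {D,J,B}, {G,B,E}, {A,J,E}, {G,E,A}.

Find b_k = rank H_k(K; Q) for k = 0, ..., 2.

Order the vertices as A < B < D < E < F < G < J. Listing each simplex with vertices in this order, K has dimension 2 with simplices:

  0-simplices (7): A, B, D, E, F, G, J
  1-simplices (18): AB, AD, AE, AF, AG, AJ, BD, BE, BF, BG, BJ, DF, DG, DJ, EG, EJ, FG, FJ
  2-simplices (12): ABD, ABF, ADG, AEG, AEJ, AFJ, BDJ, BEG, BEJ, BFG, DFG, DFJ

Hence C_0 ≅ Z^7, C_1 ≅ Z^18, C_2 ≅ Z^12.

∂_1: C_1 → C_0 is given by ∂[p,q] = [q] − [p]. For instance
  ∂EJ = J − E.
The 7×18 boundary matrix has rank 6 and Smith normal form diag(1,1,1,1,1,1).

Boundary ∂_2: C_2 → C_1 acts by ∂[p,q,r] = [q,r] − [p,r] + [p,q]. For instance
  ∂BEG = EG − BG + BE,
  ∂ABF = BF − AF + AB.
As a 18×12 matrix over Z this has rank 12, with invariant factors (1,1,1,1,1,1,1,1,1,1,1,2).

From H_k ≅ ker(∂_k) / im(∂_{k+1}) we obtain:

  H_0: rank C_0 − rank ∂_1 = 7 − 6 = 1, and the invariant factors of ∂_1 are all 1, so H_0 = Z.
  H_1: rank ker ∂_1 − rank ∂_2 = (18 − 6) − 12 = 0, and ∂_2 has invariant factor 2 > 1, so H_1 = Z/2.
  H_2: rank ker ∂_2 − rank ∂_3 = (12 − 12) − 0 = 0, and there is no ∂_3, so H_2 = 0.

As a check, the Euler characteristic is 7 − 18 + 12 = 1, which agrees with 1 − 0 + 0 = 1.

Hence the Betti numbers are b_0 = 1, b_1 = 0, b_2 = 0.

b_0 = 1, b_1 = 0, b_2 = 0.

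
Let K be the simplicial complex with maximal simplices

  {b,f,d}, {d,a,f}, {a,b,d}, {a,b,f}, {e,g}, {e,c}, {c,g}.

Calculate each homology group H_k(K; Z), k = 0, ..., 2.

H_0 = Z^2,  H_1 = Z,  H_2 = Z.

Fix the vertex order a < b < c < d < e < f < g and write every simplex with vertices in increasing order. Then dim K = 2 and the simplices of K are:

  0-simplices (7): a, b, c, d, e, f, g
  1-simplices (9): ab, ad, af, bd, bf, ce, cg, df, eg
  2-simplices (4): abd, abf, adf, bdf

giving chain groups C_0 ≅ Z^7, C_1 ≅ Z^9, C_2 ≅ Z^4.

∂_1: C_1 → C_0 maps an edge to its endpoints' difference, ∂[p,q] = q − p. For instance
  ∂ad = d − a.
This gives a 7×9 integer matrix of rank 5; reducing to Smith normal form yields diagonal entries (1,1,1,1,1).

The boundary map ∂_2: C_2 → C_1 sends each 2-simplex [p,q,r] to [q,r] − [p,r] + [p,q]. For instance
  ∂abd = bd − ad + ab,
  ∂adf = df − af + ad.
The 9×4 boundary matrix has rank 3 and Smith normal form diag(1,1,1).

Computing H_k = (kernel of ∂_k) / (image of ∂_{k+1}):

  H_0: rank C_0 − rank ∂_1 = 7 − 5 = 2, and the invariant factors of ∂_1 are all 1, so H_0 ≅ Z^2.
  H_1: rank ker ∂_1 − rank ∂_2 = (9 − 5) − 3 = 1, and the invariant factors of ∂_2 are all 1, so H_1 ≅ Z.
  H_2: rank ker ∂_2 − rank ∂_3 = (4 − 3) − 0 = 1, and there is no ∂_3, so H_2 ≅ Z.

(K is a triangulation of the disjoint union of the 2-sphere S^2 and the circle S^1.)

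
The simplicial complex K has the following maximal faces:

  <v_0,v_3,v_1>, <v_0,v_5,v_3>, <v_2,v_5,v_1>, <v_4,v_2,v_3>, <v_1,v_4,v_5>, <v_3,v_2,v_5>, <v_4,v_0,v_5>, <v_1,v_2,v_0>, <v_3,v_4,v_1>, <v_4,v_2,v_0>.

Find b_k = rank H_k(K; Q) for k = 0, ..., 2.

b_0 = 1, b_1 = 0, b_2 = 0.

Order the vertices as v_0 < v_1 < v_2 < v_3 < v_4 < v_5. Listing each simplex with vertices in this order, K has dimension 2 with simplices:

  0-simplices (6): [v_0], [v_1], [v_2], [v_3], [v_4], [v_5]
  1-simplices (15): (15 of them)
  2-simplices (10): [v_0,v_1,v_2], [v_0,v_1,v_3], [v_0,v_2,v_4], [v_0,v_3,v_5], [v_0,v_4,v_5], [v_1,v_2,v_5], [v_1,v_3,v_4], [v_1,v_4,v_5], [v_2,v_3,v_4], [v_2,v_3,v_5]

giving chain groups C_0 ≅ Z^6, C_1 ≅ Z^15, C_2 ≅ Z^10.

∂_1: C_1 → C_0 sends each edge [p,q] (with p < q) to q − p.
The resulting 6×15 matrix has rank 5, and its Smith normal form has invariant factors (1,1,1,1,1).

The boundary map ∂_2: C_2 → C_1 sends each 2-simplex [p,q,r] to [q,r] − [p,r] + [p,q]. For instance
  ∂[v_0,v_3,v_5] = [v_3,v_5] − [v_0,v_5] + [v_0,v_3],
  ∂[v_1,v_2,v_5] = [v_2,v_5] − [v_1,v_5] + [v_1,v_2].
The resulting 15×10 matrix has rank 10, and its Smith normal form has invariant factors (1,1,1,1,1,1,1,1,1,2).

From H_k ≅ ker(∂_k) / im(∂_{k+1}) we obtain:

  H_0: rank C_0 − rank ∂_1 = 6 − 5 = 1, and the invariant factors of ∂_1 are all 1, so H_0 ≅ Z.
  H_1: rank ker ∂_1 − rank ∂_2 = (15 − 5) − 10 = 0, and ∂_2 has invariant factor 2 > 1, so H_1 ≅ Z/2.
  H_2: rank ker ∂_2 − rank ∂_3 = (10 − 10) − 0 = 0, and there is no ∂_3, so H_2 ≅ 0.

Hence the Betti numbers are b_0 = 1, b_1 = 0, b_2 = 0.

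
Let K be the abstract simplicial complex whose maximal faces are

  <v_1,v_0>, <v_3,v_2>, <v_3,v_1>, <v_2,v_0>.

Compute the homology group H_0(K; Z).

We work with the vertex ordering v_0 < v_1 < v_2 < v_3. The simplices of K, each written with vertices in increasing order, are:

  0-simplices (4): [v_0], [v_1], [v_2], [v_3]
  1-simplices (4): [v_0,v_1], [v_0,v_2], [v_1,v_3], [v_2,v_3]

so the chain groups are C_0 ≅ Z^4, C_1 ≅ Z^4.

The boundary map ∂_1: C_1 → C_0 is given by ∂[p,q] = [q] − [p]. For instance
  ∂[v_2,v_3] = [v_3] − [v_2].
The resulting 4×4 matrix has rank 3, and its Smith normal form has invariant factors (1,1,1).

From H_k ≅ ker(∂_k) / im(∂_{k+1}) we obtain:

  H_0: rank C_0 − rank ∂_1 = 4 − 3 = 1, and the invariant factors of ∂_1 are all 1, so H_0 = Z.

H_0 = Z.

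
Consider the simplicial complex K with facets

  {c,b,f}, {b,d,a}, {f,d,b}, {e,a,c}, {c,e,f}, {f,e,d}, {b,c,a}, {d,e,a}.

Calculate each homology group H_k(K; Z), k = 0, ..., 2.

K has 6 vertices, 12 edges, 8 triangles.
rank ∂_0 = 0, rank ∂_1 = 5 ⇒ b_0 = 6 − 0 − 5 = 1; all invariant factors of ∂_1 are 1 so no torsion. So H_0 = Z.
rank ∂_1 = 5, rank ∂_2 = 7 ⇒ b_1 = 12 − 5 − 7 = 0; all invariant factors of ∂_2 are 1 so no torsion. So H_1 = 0.
rank ∂_2 = 7, rank ∂_3 = 0 ⇒ b_2 = 8 − 7 − 0 = 1. So H_2 = Z.

H_0 ≅ Z,  H_1 = 0,  H_2 ≅ Z.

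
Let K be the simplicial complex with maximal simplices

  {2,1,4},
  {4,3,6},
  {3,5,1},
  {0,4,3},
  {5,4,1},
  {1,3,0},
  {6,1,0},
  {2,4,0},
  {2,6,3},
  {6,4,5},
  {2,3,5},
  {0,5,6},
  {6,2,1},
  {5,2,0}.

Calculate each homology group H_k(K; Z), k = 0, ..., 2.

H_0 = Z,  H_1 = Z^2,  H_2 = Z.

Fix the vertex order 0 < 1 < 2 < 3 < 4 < 5 < 6 and write every simplex with vertices in increasing order. Then dim K = 2 and the simplices of K are:

  0-simplices (7): [0], [1], [2], [3], [4], [5], [6]
  1-simplices (21): [0,1], [0,2], [0,3], [0,4], [0,5], [0,6], [1,2], [1,3], [1,4], [1,5], [1,6], [2,3], [2,4], [2,5], [2,6], [3,4], [3,5], [3,6], [4,5], [4,6], [5,6]
  2-simplices (14): [0,1,3], [0,1,6], [0,2,4], [0,2,5], [0,3,4], [0,5,6], [1,2,4], [1,2,6], [1,3,5], [1,4,5], [2,3,5], [2,3,6], [3,4,6], [4,5,6]

so the chain groups are C_0 ≅ Z^7, C_1 ≅ Z^21, C_2 ≅ Z^14.

∂_1: C_1 → C_0 sends each edge [p,q] (with p < q) to q − p. For instance
  ∂[2,6] = [6] − [2].
The resulting 7×21 matrix has rank 6, and its Smith normal form has invariant factors (1,1,1,1,1,1).

Boundary ∂_2: C_2 → C_1 acts by ∂[p,q,r] = [q,r] − [p,r] + [p,q]. For instance
  ∂[1,2,6] = [2,6] − [1,6] + [1,2],
  ∂[0,1,6] = [1,6] − [0,6] + [0,1].
This gives a 21×14 integer matrix of rank 13; reducing to Smith normal form yields diagonal entries (1,1,1,1,1,1,1,1,1,1,1,1,1).

Computing H_k = (kernel of ∂_k) / (image of ∂_{k+1}):

  H_0: rank C_0 − rank ∂_1 = 7 − 6 = 1, and the invariant factors of ∂_1 are all 1, so H_0 ≅ Z.
  H_1: rank ker ∂_1 − rank ∂_2 = (21 − 6) − 13 = 2, and the invariant factors of ∂_2 are all 1, so H_1 ≅ Z^2.
  H_2: rank ker ∂_2 − rank ∂_3 = (14 − 13) − 0 = 1, and there is no ∂_3, so H_2 ≅ Z.

As a check, the Euler characteristic is 7 − 21 + 14 = 0, which agrees with 1 − 2 + 1 = 0.
(K is a triangulation of the torus T^2.)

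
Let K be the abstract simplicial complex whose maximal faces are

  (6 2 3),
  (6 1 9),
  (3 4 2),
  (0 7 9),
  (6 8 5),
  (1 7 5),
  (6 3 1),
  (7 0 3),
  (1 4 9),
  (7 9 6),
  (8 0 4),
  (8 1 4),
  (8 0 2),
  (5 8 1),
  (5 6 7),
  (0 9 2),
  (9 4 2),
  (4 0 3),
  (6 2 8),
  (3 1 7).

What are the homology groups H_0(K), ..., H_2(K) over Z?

H_0 = Z,  H_1 = Z ⊕ Z_2,  H_2 = 0.

Order the vertices as 0 < 1 < 2 < 3 < 4 < 5 < 6 < 7 < 8 < 9. Listing each simplex with vertices in this order, K has dimension 2 with simplices:

  0-simplices (10): [0], [1], [2], [3], [4], [5], [6], [7], [8], [9]
  1-simplices (30): (30 of them)
  2-simplices (20): (20 of them)

so the chain groups are C_0 ≅ Z^10, C_1 ≅ Z^30, C_2 ≅ Z^20.

Boundary ∂_1: C_1 → C_0 is given by ∂[p,q] = [q] − [p]. For instance
  ∂[2,8] = [8] − [2].
The 10×30 boundary matrix has rank 9 and Smith normal form diag(1,1,1,1,1,1,1,1,1).

∂_2: C_2 → C_1 sends each 2-simplex [p,q,r] to [q,r] − [p,r] + [p,q]. For instance
  ∂[0,3,7] = [3,7] − [0,7] + [0,3],
  ∂[0,2,8] = [2,8] − [0,8] + [0,2].
The 30×20 boundary matrix has rank 20 and Smith normal form diag(1,1,1,1,1,1,1,1,1,1,1,1,1,1,1,1,1,1,1,2).

Reading off H_k = ker ∂_k / im ∂_{k+1}:

  H_0: rank C_0 − rank ∂_1 = 10 − 9 = 1, and the invariant factors of ∂_1 are all 1, so H_0 = Z.
  H_1: rank ker ∂_1 − rank ∂_2 = (30 − 9) − 20 = 1, and ∂_2 has invariant factor 2 > 1, so H_1 = Z ⊕ Z_2.
  H_2: rank ker ∂_2 − rank ∂_3 = (20 − 20) − 0 = 0, and there is no ∂_3, so H_2 = 0.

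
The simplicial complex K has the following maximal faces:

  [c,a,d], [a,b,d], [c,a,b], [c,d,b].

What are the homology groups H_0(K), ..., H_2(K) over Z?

We work with the vertex ordering a < b < c < d. The simplices of K, each written with vertices in increasing order, are:

  0-simplices (4): a, b, c, d
  1-simplices (6): ab, ac, ad, bc, bd, cd
  2-simplices (4): abc, abd, acd, bcd

Hence C_0 ≅ Z^4, C_1 ≅ Z^6, C_2 ≅ Z^4.

Boundary ∂_1: C_1 → C_0 is given by ∂[p,q] = [q] − [p]. For instance
  ∂ac = c − a.
As a 4×6 matrix over Z this has rank 3, with invariant factors (1,1,1).

Boundary ∂_2: C_2 → C_1 sends each 2-simplex [p,q,r] to [q,r] − [p,r] + [p,q]. For instance
  ∂abd = bd − ad + ab,
  ∂acd = cd − ad + ac.
This gives a 6×4 integer matrix of rank 3; reducing to Smith normal form yields diagonal entries (1,1,1).

From H_k ≅ ker(∂_k) / im(∂_{k+1}) we obtain:

  H_0: rank C_0 − rank ∂_1 = 4 − 3 = 1, and the invariant factors of ∂_1 are all 1, so H_0 = Z.
  H_1: rank ker ∂_1 − rank ∂_2 = (6 − 3) − 3 = 0, and the invariant factors of ∂_2 are all 1, so H_1 = 0.
  H_2: rank ker ∂_2 − rank ∂_3 = (4 − 3) − 0 = 1, and there is no ∂_3, so H_2 = Z.

H_0 = Z,  H_1 = 0,  H_2 = Z.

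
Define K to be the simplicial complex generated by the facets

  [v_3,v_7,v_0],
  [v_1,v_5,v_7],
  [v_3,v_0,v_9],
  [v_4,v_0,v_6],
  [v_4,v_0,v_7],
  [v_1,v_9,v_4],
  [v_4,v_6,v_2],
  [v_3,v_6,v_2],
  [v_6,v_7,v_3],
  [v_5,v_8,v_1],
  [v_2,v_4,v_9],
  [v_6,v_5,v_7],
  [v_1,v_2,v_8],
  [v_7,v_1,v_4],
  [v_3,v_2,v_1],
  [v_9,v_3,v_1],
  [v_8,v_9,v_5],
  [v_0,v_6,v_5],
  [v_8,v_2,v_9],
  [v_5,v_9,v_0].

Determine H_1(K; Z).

H_1 = Z ⊕ Z/2.

Fix the vertex order v_0 < v_1 < v_2 < v_3 < v_4 < v_5 < v_6 < v_7 < v_8 < v_9 and write every simplex with vertices in increasing order. Then dim K = 2 and the simplices of K are:

  0-simplices (10): [v_0], [v_1], [v_2], [v_3], [v_4], [v_5], [v_6], [v_7], [v_8], [v_9]
  1-simplices (30): (30 of them)
  2-simplices (20): (20 of them)

Hence C_0 ≅ Z^10, C_1 ≅ Z^30, C_2 ≅ Z^20.

∂_1: C_1 → C_0 maps an edge to its endpoints' difference, ∂[p,q] = q − p.
This gives a 10×30 integer matrix of rank 9; reducing to Smith normal form yields diagonal entries (1,1,1,1,1,1,1,1,1).

∂_2: C_2 → C_1 maps a triangle to the signed sum of its edges. For instance
  ∂[v_0,v_5,v_9] = [v_5,v_9] − [v_0,v_9] + [v_0,v_5],
  ∂[v_1,v_2,v_3] = [v_2,v_3] − [v_1,v_3] + [v_1,v_2].
As a 30×20 matrix over Z this has rank 20, with invariant factors (1,1,1,1,1,1,1,1,1,1,1,1,1,1,1,1,1,1,1,2).

Computing H_k = (kernel of ∂_k) / (image of ∂_{k+1}):

  H_1: rank ker ∂_1 − rank ∂_2 = (30 − 9) − 20 = 1, and ∂_2 has invariant factor 2 > 1, so H_1 ≅ Z ⊕ Z/2.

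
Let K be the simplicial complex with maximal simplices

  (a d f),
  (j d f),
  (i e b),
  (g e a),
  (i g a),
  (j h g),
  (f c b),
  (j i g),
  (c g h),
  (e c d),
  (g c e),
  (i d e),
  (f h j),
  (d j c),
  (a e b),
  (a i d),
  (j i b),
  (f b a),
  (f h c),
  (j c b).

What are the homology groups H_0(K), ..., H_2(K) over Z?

We work with the vertex ordering a < b < c < d < e < f < g < h < i < j. The simplices of K, each written with vertices in increasing order, are:

  0-simplices (10): a, b, c, d, e, f, g, h, i, j
  1-simplices (30): ab, ad, ae, af, ag, ai, bc, be, bf, bi, bj, cd, ce, cf, cg, ch, cj, de, df, di, dj, eg, ei, fh, fj, gh, gi, gj, hj, ij
  2-simplices (20): abe, abf, adf, adi, aeg, agi, bcf, bcj, bei, bij, cde, cdj, ceg, cfh, cgh, dei, dfj, fhj, ghj, gij

giving chain groups C_0 ≅ Z^10, C_1 ≅ Z^30, C_2 ≅ Z^20.

Boundary ∂_1: C_1 → C_0 sends each edge [p,q] (with p < q) to q − p.
The 10×30 boundary matrix has rank 9 and Smith normal form diag(1,1,1,1,1,1,1,1,1).

The boundary map ∂_2: C_2 → C_1 sends each 2-simplex [p,q,r] to [q,r] − [p,r] + [p,q]. For instance
  ∂adf = df − af + ad,
  ∂dei = ei − di + de.
The resulting 30×20 matrix has rank 20, and its Smith normal form has invariant factors (1,1,1,1,1,1,1,1,1,1,1,1,1,1,1,1,1,1,1,2).

Reading off H_k = ker ∂_k / im ∂_{k+1}:

  H_0: rank C_0 − rank ∂_1 = 10 − 9 = 1, and the invariant factors of ∂_1 are all 1, so H_0 ≅ Z.
  H_1: rank ker ∂_1 − rank ∂_2 = (30 − 9) − 20 = 1, and ∂_2 has invariant factor 2 > 1, so H_1 ≅ Z × Z/2.
  H_2: rank ker ∂_2 − rank ∂_3 = (20 − 20) − 0 = 0, and there is no ∂_3, so H_2 ≅ 0.

As a check, the Euler characteristic is 10 − 30 + 20 = 0, which agrees with 1 − 1 + 0 = 0.
(K is a triangulation of the Klein bottle.)

H_0 ≅ Z,  H_1 ≅ Z × Z/2,  H_2 = 0.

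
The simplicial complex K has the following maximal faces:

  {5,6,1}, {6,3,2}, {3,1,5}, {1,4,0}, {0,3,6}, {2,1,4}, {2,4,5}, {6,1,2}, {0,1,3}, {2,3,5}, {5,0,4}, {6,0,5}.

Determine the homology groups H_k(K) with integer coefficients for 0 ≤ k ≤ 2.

Order the vertices as 0 < 1 < 2 < 3 < 4 < 5 < 6. Listing each simplex with vertices in this order, K has dimension 2 with simplices:

  0-simplices (7): [0], [1], [2], [3], [4], [5], [6]
  1-simplices (18): [0,1], [0,3], [0,4], [0,5], [0,6], [1,2], [1,3], [1,4], [1,5], [1,6], [2,3], [2,4], [2,5], [2,6], [3,5], [3,6], [4,5], [5,6]
  2-simplices (12): [0,1,3], [0,1,4], [0,3,6], [0,4,5], [0,5,6], [1,2,4], [1,2,6], [1,3,5], [1,5,6], [2,3,5], [2,3,6], [2,4,5]

giving chain groups C_0 ≅ Z^7, C_1 ≅ Z^18, C_2 ≅ Z^12.

∂_1: C_1 → C_0 sends each edge [p,q] (with p < q) to q − p. For instance
  ∂[3,6] = [6] − [3].
This gives a 7×18 integer matrix of rank 6; reducing to Smith normal form yields diagonal entries (1,1,1,1,1,1).

The boundary map ∂_2: C_2 → C_1 acts by ∂[p,q,r] = [q,r] − [p,r] + [p,q]. For instance
  ∂[0,3,6] = [3,6] − [0,6] + [0,3],
  ∂[0,4,5] = [4,5] − [0,5] + [0,4].
The resulting 18×12 matrix has rank 12, and its Smith normal form has invariant factors (1,1,1,1,1,1,1,1,1,1,1,2).

From H_k ≅ ker(∂_k) / im(∂_{k+1}) we obtain:

  H_0: rank C_0 − rank ∂_1 = 7 − 6 = 1, and the invariant factors of ∂_1 are all 1, so H_0 ≅ Z.
  H_1: rank ker ∂_1 − rank ∂_2 = (18 − 6) − 12 = 0, and ∂_2 has invariant factor 2 > 1, so H_1 ≅ Z_2.
  H_2: rank ker ∂_2 − rank ∂_3 = (12 − 12) − 0 = 0, and there is no ∂_3, so H_2 ≅ 0.

H_0 ≅ Z,  H_1 ≅ Z_2,  H_2 = 0.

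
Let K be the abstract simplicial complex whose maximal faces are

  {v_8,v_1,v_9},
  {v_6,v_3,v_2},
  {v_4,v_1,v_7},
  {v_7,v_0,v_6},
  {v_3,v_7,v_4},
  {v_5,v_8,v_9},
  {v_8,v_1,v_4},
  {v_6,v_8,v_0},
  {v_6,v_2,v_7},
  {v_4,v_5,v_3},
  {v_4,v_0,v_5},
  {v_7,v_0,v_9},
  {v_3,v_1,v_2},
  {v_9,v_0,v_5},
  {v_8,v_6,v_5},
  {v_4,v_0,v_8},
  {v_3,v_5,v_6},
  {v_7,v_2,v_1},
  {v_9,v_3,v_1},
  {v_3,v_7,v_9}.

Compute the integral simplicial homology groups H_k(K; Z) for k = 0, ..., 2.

H_0 ≅ Z,  H_1 ≅ Z × Z/2,  H_2 = 0.

We work with the vertex ordering v_0 < v_1 < v_2 < v_3 < v_4 < v_5 < v_6 < v_7 < v_8 < v_9. The simplices of K, each written with vertices in increasing order, are:

  0-simplices (10): [v_0], [v_1], [v_2], [v_3], [v_4], [v_5], [v_6], [v_7], [v_8], [v_9]
  1-simplices (30): (30 of them)
  2-simplices (20): (20 of them)

Hence C_0 ≅ Z^10, C_1 ≅ Z^30, C_2 ≅ Z^20.

The boundary map ∂_1: C_1 → C_0 maps an edge to its endpoints' difference, ∂[p,q] = q − p.
This gives a 10×30 integer matrix of rank 9; reducing to Smith normal form yields diagonal entries (1,1,1,1,1,1,1,1,1).

The boundary map ∂_2: C_2 → C_1 sends each 2-simplex [p,q,r] to [q,r] − [p,r] + [p,q]. For instance
  ∂[v_5,v_6,v_8] = [v_6,v_8] − [v_5,v_8] + [v_5,v_6],
  ∂[v_0,v_6,v_8] = [v_6,v_8] − [v_0,v_8] + [v_0,v_6].
As a 30×20 matrix over Z this has rank 20, with invariant factors (1,1,1,1,1,1,1,1,1,1,1,1,1,1,1,1,1,1,1,2).

Reading off H_k = ker ∂_k / im ∂_{k+1}:

  H_0: rank C_0 − rank ∂_1 = 10 − 9 = 1, and the invariant factors of ∂_1 are all 1, so H_0 = Z.
  H_1: rank ker ∂_1 − rank ∂_2 = (30 − 9) − 20 = 1, and ∂_2 has invariant factor 2 > 1, so H_1 = Z × Z/2.
  H_2: rank ker ∂_2 − rank ∂_3 = (20 − 20) − 0 = 0, and there is no ∂_3, so H_2 = 0.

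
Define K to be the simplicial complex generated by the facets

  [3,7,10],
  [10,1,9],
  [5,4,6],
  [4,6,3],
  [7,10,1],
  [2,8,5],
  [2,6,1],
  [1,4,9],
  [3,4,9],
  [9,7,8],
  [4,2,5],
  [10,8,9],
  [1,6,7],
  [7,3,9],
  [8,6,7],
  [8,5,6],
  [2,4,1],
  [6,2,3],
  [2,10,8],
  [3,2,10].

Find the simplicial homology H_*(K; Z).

We work with the vertex ordering 1 < 2 < 3 < 4 < 5 < 6 < 7 < 8 < 9 < 10. The simplices of K, each written with vertices in increasing order, are:

  0-simplices (10): [1], [2], [3], [4], [5], [6], [7], [8], [9], [10]
  1-simplices (30): (30 of them)
  2-simplices (20): (20 of them)

Hence C_0 ≅ Z^10, C_1 ≅ Z^30, C_2 ≅ Z^20.

The boundary map ∂_1: C_1 → C_0 maps an edge to its endpoints' difference, ∂[p,q] = q − p.
The resulting 10×30 matrix has rank 9, and its Smith normal form has invariant factors (1,1,1,1,1,1,1,1,1).

Boundary ∂_2: C_2 → C_1 sends each 2-simplex [p,q,r] to [q,r] − [p,r] + [p,q]. For instance
  ∂[1,4,9] = [4,9] − [1,9] + [1,4],
  ∂[2,4,5] = [4,5] − [2,5] + [2,4].
The resulting 30×20 matrix has rank 20, and its Smith normal form has invariant factors (1,1,1,1,1,1,1,1,1,1,1,1,1,1,1,1,1,1,1,2).

From H_k ≅ ker(∂_k) / im(∂_{k+1}) we obtain:

  H_0: rank C_0 − rank ∂_1 = 10 − 9 = 1, and the invariant factors of ∂_1 are all 1, so H_0 = Z.
  H_1: rank ker ∂_1 − rank ∂_2 = (30 − 9) − 20 = 1, and ∂_2 has invariant factor 2 > 1, so H_1 = Z × Z/2.
  H_2: rank ker ∂_2 − rank ∂_3 = (20 − 20) − 0 = 0, and there is no ∂_3, so H_2 = 0.

(K is a triangulation of the Klein bottle.)

H_0 ≅ Z,  H_1 ≅ Z × Z/2,  H_2 = 0.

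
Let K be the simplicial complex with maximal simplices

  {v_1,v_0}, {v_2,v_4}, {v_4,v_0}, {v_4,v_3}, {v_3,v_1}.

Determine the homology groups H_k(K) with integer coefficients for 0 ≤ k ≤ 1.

H_0 = Z,  H_1 = Z.

Order the vertices as v_0 < v_1 < v_2 < v_3 < v_4. Listing each simplex with vertices in this order, K has dimension 1 with simplices:

  0-simplices (5): [v_0], [v_1], [v_2], [v_3], [v_4]
  1-simplices (5): [v_0,v_1], [v_0,v_4], [v_1,v_3], [v_2,v_4], [v_3,v_4]

so the chain groups are C_0 ≅ Z^5, C_1 ≅ Z^5.

∂_1: C_1 → C_0 sends each edge [p,q] (with p < q) to q − p. For instance
  ∂[v_0,v_1] = [v_1] − [v_0].
The resulting 5×5 matrix has rank 4, and its Smith normal form has invariant factors (1,1,1,1).

Reading off H_k = ker ∂_k / im ∂_{k+1}:

  H_0: rank C_0 − rank ∂_1 = 5 − 4 = 1, and the invariant factors of ∂_1 are all 1, so H_0 ≅ Z.
  H_1: rank ker ∂_1 − rank ∂_2 = (5 − 4) − 0 = 1, and there is no ∂_2, so H_1 ≅ Z.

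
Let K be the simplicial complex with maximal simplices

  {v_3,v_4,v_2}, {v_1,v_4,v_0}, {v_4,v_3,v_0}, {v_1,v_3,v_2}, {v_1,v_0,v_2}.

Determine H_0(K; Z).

H_0 ≅ Z.

Order the vertices as v_0 < v_1 < v_2 < v_3 < v_4. Listing each simplex with vertices in this order, K has dimension 2 with simplices:

  0-simplices (5): [v_0], [v_1], [v_2], [v_3], [v_4]
  1-simplices (10): [v_0,v_1], [v_0,v_2], [v_0,v_3], [v_0,v_4], [v_1,v_2], [v_1,v_3], [v_1,v_4], [v_2,v_3], [v_2,v_4], [v_3,v_4]
  2-simplices (5): [v_0,v_1,v_2], [v_0,v_1,v_4], [v_0,v_3,v_4], [v_1,v_2,v_3], [v_2,v_3,v_4]

so the chain groups are C_0 ≅ Z^5, C_1 ≅ Z^10, C_2 ≅ Z^5.

Boundary ∂_1: C_1 → C_0 sends each edge [p,q] (with p < q) to q − p. For instance
  ∂[v_1,v_2] = [v_2] − [v_1].
The 5×10 boundary matrix has rank 4 and Smith normal form diag(1,1,1,1).

Boundary ∂_2: C_2 → C_1 sends each 2-simplex [p,q,r] to [q,r] − [p,r] + [p,q]. For instance
  ∂[v_0,v_1,v_2] = [v_1,v_2] − [v_0,v_2] + [v_0,v_1],
  ∂[v_2,v_3,v_4] = [v_3,v_4] − [v_2,v_4] + [v_2,v_3].
The 10×5 boundary matrix has rank 5 and Smith normal form diag(1,1,1,1,1).

Reading off H_k = ker ∂_k / im ∂_{k+1}:

  H_0: rank C_0 − rank ∂_1 = 5 − 4 = 1, and the invariant factors of ∂_1 are all 1, so H_0 ≅ Z.

(K is a triangulation of the Möbius band.)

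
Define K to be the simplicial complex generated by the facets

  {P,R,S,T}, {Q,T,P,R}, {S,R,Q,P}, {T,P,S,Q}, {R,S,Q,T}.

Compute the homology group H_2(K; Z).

We work with the vertex ordering P < Q < R < S < T. The simplices of K, each written with vertices in increasing order, are:

  0-simplices (5): P, Q, R, S, T
  1-simplices (10): PQ, PR, PS, PT, QR, QS, QT, RS, RT, ST
  2-simplices (10): PQR, PQS, PQT, PRS, PRT, PST, QRS, QRT, QST, RST
  3-simplices (5): PQRS, PQRT, PQST, PRST, QRST

Hence C_0 ≅ Z^5, C_1 ≅ Z^10, C_2 ≅ Z^10, C_3 ≅ Z^5.

Boundary ∂_1: C_1 → C_0 is given by ∂[p,q] = [q] − [p]. For instance
  ∂PS = S − P.
As a 5×10 matrix over Z this has rank 4, with invariant factors (1,1,1,1).

Boundary ∂_2: C_2 → C_1 maps a triangle to the signed sum of its edges. For instance
  ∂QST = ST − QT + QS,
  ∂PQS = QS − PS + PQ.
The 10×10 boundary matrix has rank 6 and Smith normal form diag(1,1,1,1,1,1).

The boundary map ∂_3: C_3 → C_2 sends each 3-simplex σ to the alternating sum Σ_i (−1)^i (σ with its i-th vertex removed). For instance
  ∂PQRS = QRS − PRS + PQS − PQR,
  ∂QRST = RST − QST + QRT − QRS.
This gives a 10×5 integer matrix of rank 4; reducing to Smith normal form yields diagonal entries (1,1,1,1).

Computing H_k = (kernel of ∂_k) / (image of ∂_{k+1}):

  H_2: rank ker ∂_2 − rank ∂_3 = (10 − 6) − 4 = 0, and the invariant factors of ∂_3 are all 1, so H_2 ≅ 0.

H_2 = 0.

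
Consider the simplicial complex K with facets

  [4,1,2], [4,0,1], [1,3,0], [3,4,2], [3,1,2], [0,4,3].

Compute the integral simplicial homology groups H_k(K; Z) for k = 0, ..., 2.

Take the total order 0 < 1 < 2 < 3 < 4 on the vertex set. Then K (dimension 2) consists of the simplices:

  0-simplices (5): [0], [1], [2], [3], [4]
  1-simplices (9): [0,1], [0,3], [0,4], [1,2], [1,3], [1,4], [2,3], [2,4], [3,4]
  2-simplices (6): [0,1,3], [0,1,4], [0,3,4], [1,2,3], [1,2,4], [2,3,4]

giving chain groups C_0 ≅ Z^5, C_1 ≅ Z^9, C_2 ≅ Z^6.

Boundary ∂_1: C_1 → C_0 sends each edge [p,q] (with p < q) to q − p.
As a 5×9 matrix over Z this has rank 4, with invariant factors (1,1,1,1).

∂_2: C_2 → C_1 maps a triangle to the signed sum of its edges. For instance
  ∂[2,3,4] = [3,4] − [2,4] + [2,3],
  ∂[1,2,4] = [2,4] − [1,4] + [1,2].
The resulting 9×6 matrix has rank 5, and its Smith normal form has invariant factors (1,1,1,1,1).

Now H_k = ker ∂_k / im ∂_{k+1}, so:

  H_0: rank C_0 − rank ∂_1 = 5 − 4 = 1, and the invariant factors of ∂_1 are all 1, so H_0 = Z.
  H_1: rank ker ∂_1 − rank ∂_2 = (9 − 4) − 5 = 0, and the invariant factors of ∂_2 are all 1, so H_1 = 0.
  H_2: rank ker ∂_2 − rank ∂_3 = (6 − 5) − 0 = 1, and there is no ∂_3, so H_2 = Z.

H_0 ≅ Z,  H_1 = 0,  H_2 ≅ Z.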